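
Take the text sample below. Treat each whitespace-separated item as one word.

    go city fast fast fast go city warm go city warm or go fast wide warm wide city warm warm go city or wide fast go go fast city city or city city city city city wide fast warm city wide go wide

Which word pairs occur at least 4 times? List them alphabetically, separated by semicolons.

Bigram counts meeting the condition (at least 4 times):
  city city: 5
  go city: 4

city city; go city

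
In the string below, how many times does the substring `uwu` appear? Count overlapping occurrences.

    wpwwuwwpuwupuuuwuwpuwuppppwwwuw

Sliding a length-3 window over the 31 characters (29 positions):
  position 9–11: uwu
  position 15–17: uwu
  position 20–22: uwu

3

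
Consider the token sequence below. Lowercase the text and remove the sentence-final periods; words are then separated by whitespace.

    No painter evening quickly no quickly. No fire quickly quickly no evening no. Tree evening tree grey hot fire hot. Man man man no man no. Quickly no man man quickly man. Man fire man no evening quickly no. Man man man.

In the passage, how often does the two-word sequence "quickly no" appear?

Scanning the 41 overlapping bigram windows for "quickly no":
  position 4–5: quickly no
  position 6–7: quickly no
  position 10–11: quickly no
  position 27–28: quickly no
  position 38–39: quickly no

5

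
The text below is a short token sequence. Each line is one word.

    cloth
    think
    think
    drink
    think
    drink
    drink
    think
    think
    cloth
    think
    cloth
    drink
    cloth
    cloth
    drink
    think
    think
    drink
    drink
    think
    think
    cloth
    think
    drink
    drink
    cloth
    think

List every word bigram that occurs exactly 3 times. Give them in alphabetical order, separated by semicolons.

Bigram counts meeting the condition (exactly 3 times):
  drink drink: 3
  think cloth: 3

drink drink; think cloth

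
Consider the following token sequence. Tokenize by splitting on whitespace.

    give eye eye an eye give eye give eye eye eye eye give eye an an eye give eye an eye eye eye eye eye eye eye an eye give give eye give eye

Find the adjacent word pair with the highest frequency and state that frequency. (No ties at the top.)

"eye eye", 10 times

Bigram frequencies (highest first):
  eye eye: 10
  give eye: 7
  eye give: 6
  eye an: 4
  an eye: 4
  an an: 1
  … (1 more, each ≤ 1)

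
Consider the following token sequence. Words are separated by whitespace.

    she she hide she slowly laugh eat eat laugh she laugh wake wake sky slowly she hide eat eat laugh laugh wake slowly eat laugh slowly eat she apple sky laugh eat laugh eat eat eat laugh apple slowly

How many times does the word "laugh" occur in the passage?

Scanning the 39 tokens for "laugh":
  position 6: laugh
  position 9: laugh
  position 11: laugh
  position 20: laugh
  position 21: laugh
  position 25: laugh
  position 31: laugh
  position 33: laugh
  position 37: laugh

9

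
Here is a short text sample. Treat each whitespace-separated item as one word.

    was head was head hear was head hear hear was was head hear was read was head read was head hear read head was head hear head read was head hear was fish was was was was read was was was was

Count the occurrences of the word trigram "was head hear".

Scanning the 40 overlapping trigram windows for "was head hear":
  position 3–5: was head hear
  position 6–8: was head hear
  position 11–13: was head hear
  position 19–21: was head hear
  position 24–26: was head hear
  position 29–31: was head hear

6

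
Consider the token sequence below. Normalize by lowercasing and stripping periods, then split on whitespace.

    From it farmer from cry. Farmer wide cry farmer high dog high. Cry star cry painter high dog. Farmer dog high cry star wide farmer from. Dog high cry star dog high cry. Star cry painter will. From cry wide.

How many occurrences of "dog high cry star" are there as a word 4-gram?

Scanning the 37 overlapping 4-gram windows for "dog high cry star":
  position 11–14: dog high cry star
  position 20–23: dog high cry star
  position 27–30: dog high cry star
  position 31–34: dog high cry star

4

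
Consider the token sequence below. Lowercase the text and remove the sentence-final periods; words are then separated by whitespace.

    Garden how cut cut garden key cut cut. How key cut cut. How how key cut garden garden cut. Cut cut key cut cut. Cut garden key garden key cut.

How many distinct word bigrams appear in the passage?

13

30 tokens → 29 bigram windows in total.
Repeated bigrams (each contributes count−1 duplicates):
  cut cut: 7
  key cut: 5
  cut garden: 3
  garden key: 3
  cut how: 2
  how key: 2
16 duplicate windows → 29 − 16 = 13 distinct.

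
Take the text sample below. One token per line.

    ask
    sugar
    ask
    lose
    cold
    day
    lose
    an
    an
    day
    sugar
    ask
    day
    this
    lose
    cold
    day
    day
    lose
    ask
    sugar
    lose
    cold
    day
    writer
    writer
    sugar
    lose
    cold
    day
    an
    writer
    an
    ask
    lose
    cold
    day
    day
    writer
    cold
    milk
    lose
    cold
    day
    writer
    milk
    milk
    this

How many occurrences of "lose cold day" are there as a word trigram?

Scanning the 46 overlapping trigram windows for "lose cold day":
  position 4–6: lose cold day
  position 15–17: lose cold day
  position 22–24: lose cold day
  position 28–30: lose cold day
  position 35–37: lose cold day
  position 42–44: lose cold day

6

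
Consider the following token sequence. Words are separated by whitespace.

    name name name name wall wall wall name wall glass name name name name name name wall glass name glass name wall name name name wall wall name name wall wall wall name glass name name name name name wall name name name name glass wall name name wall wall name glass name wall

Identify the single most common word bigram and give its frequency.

Bigram frequencies (highest first):
  name name: 19
  name wall: 9
  wall name: 7
  wall wall: 6
  glass name: 5
  name glass: 4
  … (2 more, each ≤ 2)

"name name", 19 times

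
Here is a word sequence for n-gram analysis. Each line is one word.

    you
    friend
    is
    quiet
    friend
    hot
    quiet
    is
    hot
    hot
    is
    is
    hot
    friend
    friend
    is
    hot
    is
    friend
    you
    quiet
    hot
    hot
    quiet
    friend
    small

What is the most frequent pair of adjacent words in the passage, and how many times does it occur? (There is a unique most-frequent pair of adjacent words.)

Bigram frequencies (highest first):
  is hot: 3
  friend is: 2
  quiet friend: 2
  hot quiet: 2
  hot hot: 2
  hot is: 2
  … (12 more, each ≤ 1)

"is hot", 3 times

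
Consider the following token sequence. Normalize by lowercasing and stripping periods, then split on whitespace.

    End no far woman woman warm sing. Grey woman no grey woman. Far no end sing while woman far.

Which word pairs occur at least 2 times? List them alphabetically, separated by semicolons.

Bigram counts meeting the condition (at least 2 times):
  grey woman: 2
  woman far: 2

grey woman; woman far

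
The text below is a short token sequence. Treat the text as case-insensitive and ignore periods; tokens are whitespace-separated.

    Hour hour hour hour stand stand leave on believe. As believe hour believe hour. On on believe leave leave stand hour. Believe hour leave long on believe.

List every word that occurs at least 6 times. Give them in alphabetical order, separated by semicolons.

believe; hour

Unigram counts meeting the condition (at least 6 times):
  believe: 6
  hour: 8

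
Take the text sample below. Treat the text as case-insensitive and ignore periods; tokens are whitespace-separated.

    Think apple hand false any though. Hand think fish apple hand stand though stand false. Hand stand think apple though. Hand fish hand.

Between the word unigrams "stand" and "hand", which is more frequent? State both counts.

"stand": 3 occurrences
"hand": 6 occurrences

"hand" (6 vs 3)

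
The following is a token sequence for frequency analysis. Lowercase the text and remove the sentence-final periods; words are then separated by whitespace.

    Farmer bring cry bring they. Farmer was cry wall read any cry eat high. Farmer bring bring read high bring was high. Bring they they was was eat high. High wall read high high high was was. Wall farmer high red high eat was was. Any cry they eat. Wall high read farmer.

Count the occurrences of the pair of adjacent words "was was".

Scanning the 52 overlapping bigram windows for "was was":
  position 26–27: was was
  position 36–37: was was
  position 44–45: was was

3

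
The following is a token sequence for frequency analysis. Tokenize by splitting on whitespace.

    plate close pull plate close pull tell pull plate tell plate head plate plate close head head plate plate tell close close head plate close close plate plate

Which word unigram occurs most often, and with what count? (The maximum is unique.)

Unigram frequencies (highest first):
  plate: 11
  close: 7
  head: 4
  pull: 3
  tell: 3

"plate", 11 times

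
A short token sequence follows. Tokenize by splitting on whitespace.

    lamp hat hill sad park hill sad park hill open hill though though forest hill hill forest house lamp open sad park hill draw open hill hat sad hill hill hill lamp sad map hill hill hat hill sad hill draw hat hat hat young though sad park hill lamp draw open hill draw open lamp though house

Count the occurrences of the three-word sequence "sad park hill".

4

Scanning the 56 overlapping trigram windows for "sad park hill":
  position 4–6: sad park hill
  position 7–9: sad park hill
  position 21–23: sad park hill
  position 47–49: sad park hill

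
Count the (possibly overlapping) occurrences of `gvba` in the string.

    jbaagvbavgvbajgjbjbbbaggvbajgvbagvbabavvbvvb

Sliding a length-4 window over the 44 characters (41 positions):
  position 5–8: gvba
  position 10–13: gvba
  position 24–27: gvba
  position 29–32: gvba
  position 33–36: gvba

5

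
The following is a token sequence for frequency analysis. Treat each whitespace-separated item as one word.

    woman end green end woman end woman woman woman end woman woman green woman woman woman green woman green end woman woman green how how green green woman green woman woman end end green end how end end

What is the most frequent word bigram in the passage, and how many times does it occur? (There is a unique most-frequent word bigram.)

"woman woman", 7 times

Bigram frequencies (highest first):
  woman woman: 7
  woman green: 5
  woman end: 4
  end woman: 4
  green woman: 4
  green end: 3
  … (8 more, each ≤ 2)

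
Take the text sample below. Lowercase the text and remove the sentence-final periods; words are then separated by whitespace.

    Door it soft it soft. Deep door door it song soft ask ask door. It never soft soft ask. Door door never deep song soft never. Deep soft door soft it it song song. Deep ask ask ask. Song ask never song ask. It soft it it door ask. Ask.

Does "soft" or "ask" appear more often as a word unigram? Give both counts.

"soft": 9 occurrences
"ask": 10 occurrences

"ask" (10 vs 9)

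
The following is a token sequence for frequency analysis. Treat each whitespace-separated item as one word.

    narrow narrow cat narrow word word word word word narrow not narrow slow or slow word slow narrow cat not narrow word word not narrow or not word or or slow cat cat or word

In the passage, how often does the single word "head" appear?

Scanning the 35 tokens for "head":
  (none found)

0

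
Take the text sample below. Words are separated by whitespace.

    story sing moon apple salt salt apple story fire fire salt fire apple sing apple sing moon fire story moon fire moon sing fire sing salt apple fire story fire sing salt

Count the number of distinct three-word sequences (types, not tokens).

32 tokens → 30 trigram windows in total.
Repeated trigrams (each contributes count−1 duplicates):
  fire sing salt: 2
1 duplicate windows → 30 − 1 = 29 distinct.

29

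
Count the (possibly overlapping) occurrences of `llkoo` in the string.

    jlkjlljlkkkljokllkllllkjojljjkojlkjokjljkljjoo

Sliding a length-5 window over the 46 characters (42 positions):
  (no match at any position)

0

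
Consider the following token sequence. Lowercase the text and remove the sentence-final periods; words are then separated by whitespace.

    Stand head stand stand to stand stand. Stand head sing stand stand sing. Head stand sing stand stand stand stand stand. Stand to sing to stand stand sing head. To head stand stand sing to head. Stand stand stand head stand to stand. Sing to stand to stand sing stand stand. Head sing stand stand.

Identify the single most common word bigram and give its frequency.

"stand stand", 15 times

Bigram frequencies (highest first):
  stand stand: 15
  stand sing: 6
  head stand: 5
  to stand: 5
  stand head: 4
  stand to: 4
  … (7 more, each ≤ 4)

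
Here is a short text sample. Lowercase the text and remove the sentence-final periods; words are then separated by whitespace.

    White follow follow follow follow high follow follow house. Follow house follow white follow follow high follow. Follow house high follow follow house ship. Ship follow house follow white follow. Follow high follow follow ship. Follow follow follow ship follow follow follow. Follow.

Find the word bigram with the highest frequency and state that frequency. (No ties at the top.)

"follow follow", 14 times

Bigram frequencies (highest first):
  follow follow: 14
  follow house: 5
  high follow: 4
  white follow: 3
  follow high: 3
  house follow: 3
  … (6 more, each ≤ 3)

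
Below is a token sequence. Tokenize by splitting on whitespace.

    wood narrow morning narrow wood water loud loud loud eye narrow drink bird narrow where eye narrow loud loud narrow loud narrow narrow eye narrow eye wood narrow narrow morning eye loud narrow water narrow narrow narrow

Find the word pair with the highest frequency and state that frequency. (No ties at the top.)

"narrow narrow", 4 times

Bigram frequencies (highest first):
  narrow narrow: 4
  loud loud: 3
  eye narrow: 3
  loud narrow: 3
  wood narrow: 2
  narrow morning: 2
  … (17 more, each ≤ 2)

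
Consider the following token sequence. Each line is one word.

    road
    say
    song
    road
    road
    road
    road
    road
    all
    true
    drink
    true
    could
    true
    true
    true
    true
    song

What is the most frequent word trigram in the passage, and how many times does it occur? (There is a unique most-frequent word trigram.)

"road road road", 3 times

Trigram frequencies (highest first):
  road road road: 3
  true true true: 2
  road say song: 1
  say song road: 1
  song road road: 1
  road road all: 1
  … (7 more, each ≤ 1)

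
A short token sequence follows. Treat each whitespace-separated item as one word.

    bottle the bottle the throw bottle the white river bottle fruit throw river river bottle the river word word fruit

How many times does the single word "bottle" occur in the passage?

Scanning the 20 tokens for "bottle":
  position 1: bottle
  position 3: bottle
  position 6: bottle
  position 10: bottle
  position 15: bottle

5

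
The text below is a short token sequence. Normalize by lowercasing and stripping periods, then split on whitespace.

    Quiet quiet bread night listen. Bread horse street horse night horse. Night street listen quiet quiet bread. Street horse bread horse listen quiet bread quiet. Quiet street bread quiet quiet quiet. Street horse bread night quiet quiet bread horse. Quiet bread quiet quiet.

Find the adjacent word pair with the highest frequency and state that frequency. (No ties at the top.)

"quiet quiet", 7 times

Bigram frequencies (highest first):
  quiet quiet: 7
  quiet bread: 5
  bread horse: 3
  street horse: 3
  bread quiet: 3
  bread night: 2
  … (15 more, each ≤ 2)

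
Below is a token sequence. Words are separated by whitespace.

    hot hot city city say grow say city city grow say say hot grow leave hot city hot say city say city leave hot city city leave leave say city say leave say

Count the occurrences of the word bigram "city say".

Scanning the 32 overlapping bigram windows for "city say":
  position 4–5: city say
  position 20–21: city say
  position 30–31: city say

3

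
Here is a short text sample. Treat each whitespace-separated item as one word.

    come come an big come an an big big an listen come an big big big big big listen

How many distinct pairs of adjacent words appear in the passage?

19 tokens → 18 bigram windows in total.
Repeated bigrams (each contributes count−1 duplicates):
  big big: 5
  an big: 3
  come an: 3
8 duplicate windows → 18 − 8 = 10 distinct.

10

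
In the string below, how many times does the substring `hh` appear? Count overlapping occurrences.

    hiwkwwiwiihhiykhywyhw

1

Sliding a length-2 window over the 21 characters (20 positions):
  position 11–12: hh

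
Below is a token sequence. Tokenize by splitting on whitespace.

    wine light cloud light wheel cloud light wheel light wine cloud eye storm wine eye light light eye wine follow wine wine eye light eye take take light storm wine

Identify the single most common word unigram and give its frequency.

Unigram frequencies (highest first):
  light: 8
  wine: 7
  eye: 5
  cloud: 3
  wheel: 2
  storm: 2
  … (2 more, each ≤ 2)

"light", 8 times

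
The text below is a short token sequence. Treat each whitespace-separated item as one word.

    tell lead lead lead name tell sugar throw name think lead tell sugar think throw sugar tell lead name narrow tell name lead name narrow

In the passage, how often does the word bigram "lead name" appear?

3

Scanning the 24 overlapping bigram windows for "lead name":
  position 4–5: lead name
  position 18–19: lead name
  position 23–24: lead name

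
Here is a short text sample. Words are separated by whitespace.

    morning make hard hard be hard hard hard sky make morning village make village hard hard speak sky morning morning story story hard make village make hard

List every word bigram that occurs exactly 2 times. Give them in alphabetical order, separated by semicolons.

make hard; make village; village make

Bigram counts meeting the condition (exactly 2 times):
  make hard: 2
  make village: 2
  village make: 2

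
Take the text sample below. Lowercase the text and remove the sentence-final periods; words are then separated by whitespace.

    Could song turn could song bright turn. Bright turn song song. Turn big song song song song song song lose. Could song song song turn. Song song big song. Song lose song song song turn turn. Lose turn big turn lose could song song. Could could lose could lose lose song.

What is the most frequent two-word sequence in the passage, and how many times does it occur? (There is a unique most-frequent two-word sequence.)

"song song", 13 times

Bigram frequencies (highest first):
  song song: 13
  could song: 4
  song turn: 4
  lose could: 3
  bright turn: 2
  turn song: 2
  … (16 more, each ≤ 2)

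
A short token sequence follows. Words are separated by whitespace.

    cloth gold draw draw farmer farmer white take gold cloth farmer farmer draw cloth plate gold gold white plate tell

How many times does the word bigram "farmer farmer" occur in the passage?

Scanning the 19 overlapping bigram windows for "farmer farmer":
  position 5–6: farmer farmer
  position 11–12: farmer farmer

2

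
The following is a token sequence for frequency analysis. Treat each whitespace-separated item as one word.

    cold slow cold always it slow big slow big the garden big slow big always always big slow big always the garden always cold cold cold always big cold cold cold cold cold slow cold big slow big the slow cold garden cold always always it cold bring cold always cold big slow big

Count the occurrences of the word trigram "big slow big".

5

Scanning the 52 overlapping trigram windows for "big slow big":
  position 7–9: big slow big
  position 12–14: big slow big
  position 17–19: big slow big
  position 36–38: big slow big
  position 52–54: big slow big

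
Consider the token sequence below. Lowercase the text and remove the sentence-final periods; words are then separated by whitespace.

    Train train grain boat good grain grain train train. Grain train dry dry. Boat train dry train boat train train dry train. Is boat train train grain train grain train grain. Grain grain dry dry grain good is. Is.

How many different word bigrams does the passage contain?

39 tokens → 38 bigram windows in total.
Repeated bigrams (each contributes count−1 duplicates):
  train grain: 5
  grain train: 4
  train train: 4
  boat train: 3
  grain grain: 3
  train dry: 3
  dry dry: 2
  dry train: 2
18 duplicate windows → 38 − 18 = 20 distinct.

20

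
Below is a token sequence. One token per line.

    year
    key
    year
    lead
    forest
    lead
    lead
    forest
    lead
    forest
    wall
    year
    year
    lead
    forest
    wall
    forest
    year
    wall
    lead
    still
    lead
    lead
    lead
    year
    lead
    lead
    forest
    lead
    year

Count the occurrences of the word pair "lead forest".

Scanning the 29 overlapping bigram windows for "lead forest":
  position 4–5: lead forest
  position 7–8: lead forest
  position 9–10: lead forest
  position 14–15: lead forest
  position 27–28: lead forest

5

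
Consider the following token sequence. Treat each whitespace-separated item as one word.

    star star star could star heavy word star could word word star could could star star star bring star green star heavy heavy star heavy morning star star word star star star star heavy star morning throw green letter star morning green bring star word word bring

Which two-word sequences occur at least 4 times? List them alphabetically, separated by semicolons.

star heavy; star star

Bigram counts meeting the condition (at least 4 times):
  star heavy: 4
  star star: 8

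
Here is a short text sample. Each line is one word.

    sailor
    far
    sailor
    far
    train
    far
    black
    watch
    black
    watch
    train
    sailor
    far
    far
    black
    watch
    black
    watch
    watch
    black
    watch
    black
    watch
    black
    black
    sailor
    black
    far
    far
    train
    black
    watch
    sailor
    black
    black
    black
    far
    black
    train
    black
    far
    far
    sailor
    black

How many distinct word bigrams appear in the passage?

18

44 tokens → 43 bigram windows in total.
Repeated bigrams (each contributes count−1 duplicates):
  black watch: 7
  watch black: 5
  black black: 3
  black far: 3
  far black: 3
  far far: 3
  sailor black: 3
  sailor far: 3
  … (3 more repeated)
25 duplicate windows → 43 − 25 = 18 distinct.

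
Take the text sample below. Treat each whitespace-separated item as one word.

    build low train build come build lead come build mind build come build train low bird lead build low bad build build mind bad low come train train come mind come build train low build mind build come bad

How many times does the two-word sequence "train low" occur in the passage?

Scanning the 38 overlapping bigram windows for "train low":
  position 14–15: train low
  position 33–34: train low

2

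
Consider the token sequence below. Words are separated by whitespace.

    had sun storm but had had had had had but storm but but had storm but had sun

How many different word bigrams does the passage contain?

9

18 tokens → 17 bigram windows in total.
Repeated bigrams (each contributes count−1 duplicates):
  had had: 4
  but had: 3
  storm but: 3
  had sun: 2
8 duplicate windows → 17 − 8 = 9 distinct.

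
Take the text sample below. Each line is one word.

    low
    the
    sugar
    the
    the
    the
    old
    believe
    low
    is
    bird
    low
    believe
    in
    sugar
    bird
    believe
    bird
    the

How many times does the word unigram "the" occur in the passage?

Scanning the 19 tokens for "the":
  position 2: the
  position 4: the
  position 5: the
  position 6: the
  position 19: the

5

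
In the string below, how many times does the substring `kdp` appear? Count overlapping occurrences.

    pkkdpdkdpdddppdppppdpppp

Sliding a length-3 window over the 24 characters (22 positions):
  position 3–5: kdp
  position 7–9: kdp

2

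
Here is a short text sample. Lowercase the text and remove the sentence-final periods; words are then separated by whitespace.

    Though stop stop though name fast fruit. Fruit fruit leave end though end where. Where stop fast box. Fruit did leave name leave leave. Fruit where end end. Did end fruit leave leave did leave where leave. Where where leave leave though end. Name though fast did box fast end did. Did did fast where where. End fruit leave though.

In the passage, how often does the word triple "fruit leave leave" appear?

Scanning the 58 overlapping trigram windows for "fruit leave leave":
  position 31–33: fruit leave leave

1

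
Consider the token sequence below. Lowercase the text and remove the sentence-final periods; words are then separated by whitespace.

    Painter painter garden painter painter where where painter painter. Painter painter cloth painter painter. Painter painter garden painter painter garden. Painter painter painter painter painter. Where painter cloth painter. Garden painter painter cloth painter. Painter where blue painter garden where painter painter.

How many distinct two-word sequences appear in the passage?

11

42 tokens → 41 bigram windows in total.
Repeated bigrams (each contributes count−1 duplicates):
  painter painter: 16
  painter garden: 5
  garden painter: 4
  cloth painter: 3
  painter cloth: 3
  painter where: 3
  where painter: 3
30 duplicate windows → 41 − 30 = 11 distinct.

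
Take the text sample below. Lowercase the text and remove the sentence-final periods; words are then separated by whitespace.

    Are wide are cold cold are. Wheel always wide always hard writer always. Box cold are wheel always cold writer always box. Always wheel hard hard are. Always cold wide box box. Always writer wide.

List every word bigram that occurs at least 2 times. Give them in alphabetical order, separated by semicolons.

always box; always cold; are wheel; box always; cold are; wheel always; writer always

Bigram counts meeting the condition (at least 2 times):
  always box: 2
  always cold: 2
  are wheel: 2
  box always: 2
  cold are: 2
  wheel always: 2
  writer always: 2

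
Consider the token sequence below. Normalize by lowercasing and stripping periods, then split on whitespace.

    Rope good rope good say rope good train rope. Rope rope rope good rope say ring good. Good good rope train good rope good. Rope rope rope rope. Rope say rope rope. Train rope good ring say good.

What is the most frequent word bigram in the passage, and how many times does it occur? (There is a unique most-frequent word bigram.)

"rope rope", 8 times

Bigram frequencies (highest first):
  rope rope: 8
  rope good: 6
  good rope: 5
  say rope: 2
  train rope: 2
  rope say: 2
  … (10 more, each ≤ 2)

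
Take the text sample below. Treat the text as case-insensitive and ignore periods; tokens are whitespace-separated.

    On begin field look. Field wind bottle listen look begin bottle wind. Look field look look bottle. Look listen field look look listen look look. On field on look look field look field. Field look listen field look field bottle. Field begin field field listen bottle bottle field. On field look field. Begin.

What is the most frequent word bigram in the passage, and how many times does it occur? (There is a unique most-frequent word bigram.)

"field look", 7 times

Bigram frequencies (highest first):
  field look: 7
  look field: 6
  look look: 4
  look listen: 3
  begin field: 2
  listen look: 2
  … (22 more, each ≤ 2)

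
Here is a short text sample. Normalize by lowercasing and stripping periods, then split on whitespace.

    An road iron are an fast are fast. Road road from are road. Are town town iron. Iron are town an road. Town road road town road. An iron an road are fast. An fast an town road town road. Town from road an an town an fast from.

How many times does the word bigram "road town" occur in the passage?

4

Scanning the 48 overlapping bigram windows for "road town":
  position 22–23: road town
  position 25–26: road town
  position 38–39: road town
  position 40–41: road town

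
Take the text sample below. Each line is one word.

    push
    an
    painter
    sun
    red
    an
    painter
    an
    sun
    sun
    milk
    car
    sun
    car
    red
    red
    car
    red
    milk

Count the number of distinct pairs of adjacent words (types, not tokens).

16

19 tokens → 18 bigram windows in total.
Repeated bigrams (each contributes count−1 duplicates):
  an painter: 2
  car red: 2
2 duplicate windows → 18 − 2 = 16 distinct.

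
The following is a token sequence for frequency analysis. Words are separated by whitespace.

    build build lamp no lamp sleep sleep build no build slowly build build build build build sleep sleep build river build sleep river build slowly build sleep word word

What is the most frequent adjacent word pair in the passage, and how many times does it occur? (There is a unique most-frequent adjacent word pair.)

Bigram frequencies (highest first):
  build build: 5
  build sleep: 3
  sleep sleep: 2
  sleep build: 2
  build slowly: 2
  slowly build: 2
  … (11 more, each ≤ 2)

"build build", 5 times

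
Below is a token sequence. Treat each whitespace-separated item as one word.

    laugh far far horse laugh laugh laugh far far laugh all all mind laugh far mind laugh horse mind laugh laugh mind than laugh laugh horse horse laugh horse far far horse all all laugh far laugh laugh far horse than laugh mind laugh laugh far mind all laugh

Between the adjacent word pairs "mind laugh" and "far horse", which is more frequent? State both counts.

"mind laugh" (4 vs 3)

"mind laugh": 4 occurrences
"far horse": 3 occurrences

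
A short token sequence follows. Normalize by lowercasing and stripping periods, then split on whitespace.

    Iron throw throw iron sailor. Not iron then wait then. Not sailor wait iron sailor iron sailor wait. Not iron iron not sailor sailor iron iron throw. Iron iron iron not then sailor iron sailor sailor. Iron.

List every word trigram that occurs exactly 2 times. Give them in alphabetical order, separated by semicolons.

Trigram counts meeting the condition (exactly 2 times):
  iron iron not: 2
  sailor iron sailor: 2
  sailor sailor iron: 2

iron iron not; sailor iron sailor; sailor sailor iron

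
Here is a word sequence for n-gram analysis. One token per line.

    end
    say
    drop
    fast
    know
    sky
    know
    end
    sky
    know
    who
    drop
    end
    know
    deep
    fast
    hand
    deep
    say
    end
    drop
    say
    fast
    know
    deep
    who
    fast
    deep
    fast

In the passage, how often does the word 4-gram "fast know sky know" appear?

1

Scanning the 26 overlapping 4-gram windows for "fast know sky know":
  position 4–7: fast know sky know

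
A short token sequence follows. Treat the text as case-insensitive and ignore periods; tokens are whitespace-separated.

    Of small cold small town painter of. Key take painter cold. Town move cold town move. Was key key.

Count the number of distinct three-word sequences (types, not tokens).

19 tokens → 17 trigram windows in total.
Repeated trigrams (each contributes count−1 duplicates):
  cold town move: 2
1 duplicate windows → 17 − 1 = 16 distinct.

16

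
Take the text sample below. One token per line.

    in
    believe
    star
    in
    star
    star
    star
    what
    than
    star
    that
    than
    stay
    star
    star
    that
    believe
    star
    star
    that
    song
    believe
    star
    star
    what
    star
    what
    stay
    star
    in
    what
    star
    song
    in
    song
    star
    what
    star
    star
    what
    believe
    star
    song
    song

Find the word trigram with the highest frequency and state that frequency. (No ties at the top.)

"star star what", 3 times

Trigram frequencies (highest first):
  star star what: 3
  star star that: 2
  believe star star: 2
  star what star: 2
  in believe star: 1
  believe star in: 1
  … (31 more, each ≤ 1)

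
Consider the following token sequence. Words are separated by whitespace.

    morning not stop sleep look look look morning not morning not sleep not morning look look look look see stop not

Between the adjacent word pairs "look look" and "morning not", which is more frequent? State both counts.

"look look": 5 occurrences
"morning not": 3 occurrences

"look look" (5 vs 3)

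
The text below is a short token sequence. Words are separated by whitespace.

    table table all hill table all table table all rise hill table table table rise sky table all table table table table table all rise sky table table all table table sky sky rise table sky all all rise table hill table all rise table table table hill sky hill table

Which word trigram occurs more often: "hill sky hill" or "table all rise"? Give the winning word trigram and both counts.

"table all rise" (3 vs 1)

"hill sky hill": 1 occurrence
"table all rise": 3 occurrences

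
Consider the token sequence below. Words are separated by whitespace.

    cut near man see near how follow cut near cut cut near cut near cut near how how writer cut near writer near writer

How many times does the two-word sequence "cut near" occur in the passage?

Scanning the 23 overlapping bigram windows for "cut near":
  position 1–2: cut near
  position 8–9: cut near
  position 11–12: cut near
  position 13–14: cut near
  position 15–16: cut near
  position 20–21: cut near

6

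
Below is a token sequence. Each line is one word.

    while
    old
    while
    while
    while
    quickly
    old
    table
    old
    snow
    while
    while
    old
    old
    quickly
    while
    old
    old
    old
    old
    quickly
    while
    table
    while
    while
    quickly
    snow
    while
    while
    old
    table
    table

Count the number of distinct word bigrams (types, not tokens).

32 tokens → 31 bigram windows in total.
Repeated bigrams (each contributes count−1 duplicates):
  while while: 5
  old old: 4
  while old: 4
  old quickly: 2
  old table: 2
  quickly while: 2
  snow while: 2
  while quickly: 2
15 duplicate windows → 31 − 15 = 16 distinct.

16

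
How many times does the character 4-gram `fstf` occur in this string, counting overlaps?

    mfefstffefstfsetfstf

3

Sliding a length-4 window over the 20 characters (17 positions):
  position 4–7: fstf
  position 10–13: fstf
  position 17–20: fstf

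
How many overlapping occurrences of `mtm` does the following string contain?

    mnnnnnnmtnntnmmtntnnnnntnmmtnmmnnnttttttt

0

Sliding a length-3 window over the 41 characters (39 positions):
  (no match at any position)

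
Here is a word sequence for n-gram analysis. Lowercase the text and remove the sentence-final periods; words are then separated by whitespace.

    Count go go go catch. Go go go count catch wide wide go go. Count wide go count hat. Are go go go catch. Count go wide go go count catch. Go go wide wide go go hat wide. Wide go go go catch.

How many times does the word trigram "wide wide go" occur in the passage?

3

Scanning the 42 overlapping trigram windows for "wide wide go":
  position 11–13: wide wide go
  position 34–36: wide wide go
  position 39–41: wide wide go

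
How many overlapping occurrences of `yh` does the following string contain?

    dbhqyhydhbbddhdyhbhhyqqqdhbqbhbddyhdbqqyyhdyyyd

Sliding a length-2 window over the 47 characters (46 positions):
  position 5–6: yh
  position 16–17: yh
  position 34–35: yh
  position 41–42: yh

4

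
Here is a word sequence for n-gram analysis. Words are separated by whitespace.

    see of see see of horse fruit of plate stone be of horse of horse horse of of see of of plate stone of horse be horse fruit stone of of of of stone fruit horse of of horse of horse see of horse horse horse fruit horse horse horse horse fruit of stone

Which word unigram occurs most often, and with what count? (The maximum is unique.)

Unigram frequencies (highest first):
  of: 19
  horse: 16
  see: 5
  fruit: 5
  stone: 5
  plate: 2
  … (1 more, each ≤ 2)

"of", 19 times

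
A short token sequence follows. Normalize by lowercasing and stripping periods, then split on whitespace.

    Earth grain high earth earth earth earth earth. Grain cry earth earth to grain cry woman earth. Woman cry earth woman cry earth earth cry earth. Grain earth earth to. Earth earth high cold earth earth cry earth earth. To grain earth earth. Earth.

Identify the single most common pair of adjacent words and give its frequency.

Bigram frequencies (highest first):
  earth earth: 12
  cry earth: 5
  earth grain: 3
  earth to: 3
  grain cry: 2
  to grain: 2
  … (12 more, each ≤ 2)

"earth earth", 12 times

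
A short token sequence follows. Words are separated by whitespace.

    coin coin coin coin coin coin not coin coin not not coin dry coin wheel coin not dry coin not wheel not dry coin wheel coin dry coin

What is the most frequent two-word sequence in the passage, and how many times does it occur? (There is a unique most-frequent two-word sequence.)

"coin coin", 6 times

Bigram frequencies (highest first):
  coin coin: 6
  coin not: 4
  dry coin: 4
  not coin: 2
  coin dry: 2
  coin wheel: 2
  … (5 more, each ≤ 2)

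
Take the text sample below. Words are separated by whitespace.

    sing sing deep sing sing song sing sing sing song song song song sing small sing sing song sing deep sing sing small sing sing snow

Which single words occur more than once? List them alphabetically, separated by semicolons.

Unigram counts meeting the condition (more than once):
  deep: 2
  sing: 15
  small: 2
  song: 6

deep; sing; small; song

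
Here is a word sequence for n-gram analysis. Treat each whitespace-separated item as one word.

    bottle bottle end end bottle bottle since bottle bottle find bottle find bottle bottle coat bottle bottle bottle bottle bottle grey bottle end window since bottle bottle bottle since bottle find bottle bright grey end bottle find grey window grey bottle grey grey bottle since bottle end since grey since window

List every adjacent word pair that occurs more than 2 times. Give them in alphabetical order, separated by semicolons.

Bigram counts meeting the condition (more than 2 times):
  bottle bottle: 10
  bottle end: 3
  bottle find: 4
  bottle since: 3
  find bottle: 3
  grey bottle: 3
  since bottle: 4

bottle bottle; bottle end; bottle find; bottle since; find bottle; grey bottle; since bottle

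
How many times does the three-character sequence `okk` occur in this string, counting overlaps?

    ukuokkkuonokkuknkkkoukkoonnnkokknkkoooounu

3

Sliding a length-3 window over the 42 characters (40 positions):
  position 4–6: okk
  position 11–13: okk
  position 30–32: okk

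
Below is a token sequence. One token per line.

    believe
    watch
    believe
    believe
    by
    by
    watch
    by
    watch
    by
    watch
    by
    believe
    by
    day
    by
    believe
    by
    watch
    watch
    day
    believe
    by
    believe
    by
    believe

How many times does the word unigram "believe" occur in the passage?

8

Scanning the 26 tokens for "believe":
  position 1: believe
  position 3: believe
  position 4: believe
  position 13: believe
  position 17: believe
  position 22: believe
  position 24: believe
  position 26: believe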